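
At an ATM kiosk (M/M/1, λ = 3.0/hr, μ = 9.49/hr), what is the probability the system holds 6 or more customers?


ρ = 3.0/9.49 = 0.3161
P(N ≥ n) = ρ^n = 0.3161^6 = 0.0009980

Final: 0.0009980


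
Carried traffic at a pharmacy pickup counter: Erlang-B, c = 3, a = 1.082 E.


B(3,1.082) = 0.073344 (Erlang-B)
Carried load = a(1 − B) = 1.082·(1 − 0.073344) = 1.082·0.926656 = 1.0026 E

Final: 1.0026 Erlangs


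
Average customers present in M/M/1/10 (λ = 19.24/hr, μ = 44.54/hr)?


ρ = 19.24/44.54 = 0.4320
L = ρ[1 − (K+1)ρ^K + Kρ^(K+1)] / [(1−ρ)(1−ρ^(K+1))]
Numerator: 0.4320·(1 − 11·0.0002262 + 10·0.00009772) = 0.431318
Denominator: (0.5680)·(0.999902) = 0.567973
L = 0.431318/0.567973 = 0.7594

Final: 0.7594


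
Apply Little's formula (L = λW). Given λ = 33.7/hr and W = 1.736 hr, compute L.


L = λW = 33.7·1.736 = 58.5032

Final: 58.5032


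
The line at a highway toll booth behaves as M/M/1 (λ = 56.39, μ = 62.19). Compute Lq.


ρ = 56.39/62.19 = 0.9067
Lq = ρ²/(1−ρ) = 0.8222/0.09326 = 8.8157

Final: 8.8157


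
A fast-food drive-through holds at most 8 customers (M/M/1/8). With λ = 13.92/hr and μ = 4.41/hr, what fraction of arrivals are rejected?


ρ = λ/μ = 13.92/4.41 = 3.1565
P_K = (1−ρ)ρ^K/(1−ρ^(K+1)) = (-2.1565·9853.832291)/(1 − 31103.252946)
= -21249.420655/-31102.252946 = 0.683212

Final: 0.683212


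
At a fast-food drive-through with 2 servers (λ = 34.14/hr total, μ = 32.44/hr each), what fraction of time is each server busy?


ρ = λ/(cμ) = 34.14/(2·32.44) = 34.14/64.88 = 0.5262

Final: 0.5262


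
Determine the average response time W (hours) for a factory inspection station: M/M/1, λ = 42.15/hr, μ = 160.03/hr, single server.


W = 1/(μ−λ) = 1/(160.03 − 42.15) = 1/117.88 = 0.008483 hr

Final: 0.008483 hr


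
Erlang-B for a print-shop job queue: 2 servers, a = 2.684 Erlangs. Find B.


B(c,a) = (a^c/c!) / Σ_{k=0}^{c} a^k/k!
a^2/2! = 3.601928
Σ terms (k=0..2): 1.00000 + 2.68400 + 3.60193 = 7.285928
B = 3.601928/7.285928 = 0.494368

Final: 0.494368


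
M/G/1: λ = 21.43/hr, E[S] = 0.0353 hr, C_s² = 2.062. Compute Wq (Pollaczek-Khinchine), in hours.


ρ = λ·E[S] = 21.43·0.0353 = 0.7565
E[S²] = E[S]²(1+C_s²) = 0.0353²·(1+2.062) = 0.003816
Wq = λ·E[S²]/(2(1−ρ)) = 21.43·0.003816/(2·0.2435) = 0.16788 hr

Final: 0.16788 hr


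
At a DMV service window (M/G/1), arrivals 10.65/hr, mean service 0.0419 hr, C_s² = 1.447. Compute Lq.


ρ = λ·E[S] = 10.65·0.0419 = 0.4462
Lq = ρ²(1+C_s²)/(2(1−ρ)) = 0.1991·(1+1.447)/(2·0.5538)
= 0.1991·2.4470/1.1075 = 0.43995

Final: 0.43995


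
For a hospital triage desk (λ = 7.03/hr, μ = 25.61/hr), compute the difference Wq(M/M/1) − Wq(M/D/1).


ρ = 7.03/25.61 = 0.2745
Wq(M/M/1) = ρ/(μ−λ) = 0.2745/18.58 = 0.01477 hr
Wq(M/D/1) = ρ/(2(μ−λ)) = 0.007387 hr
Savings = 0.01477 − 0.007387 = 0.007387 hr

Final: 0.007387 hr


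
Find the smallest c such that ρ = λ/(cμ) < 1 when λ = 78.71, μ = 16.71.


Stability requires cμ > λ ⇔ c > λ/μ.
λ/μ = 78.71/16.71 = 4.7104
Minimum integer c = ⌊4.7104⌋ + 1 = 5
Check: 5·16.71 = 83.55 > 78.71, while 4·16.71 = 66.84 ≤ 78.71

Final: 5 servers


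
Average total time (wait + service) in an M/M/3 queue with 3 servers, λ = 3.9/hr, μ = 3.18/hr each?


a = 1.2264; ρ = 0.4088; P₀ = 0.285837
Lq = P₀·a^c·ρ/(c!(1−ρ)²) = 0.10279
Wq = Lq/λ = 0.10279/3.9 = 0.02636 hr
W = Wq + 1/μ = 0.02636 + 0.31447 = 0.34082 hr

Final: 0.34082 hr


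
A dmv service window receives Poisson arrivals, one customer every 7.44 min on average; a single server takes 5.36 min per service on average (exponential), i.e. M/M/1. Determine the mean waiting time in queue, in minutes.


λ = 60/7.44 = 8.0645 /hr
μ = 60/5.36 = 11.1940 /hr
ρ = λ/μ = 8.0645/11.1940 = 0.7204
Wq = ρ/(μ−λ) = 0.7204/(11.1940−8.0645) = 0.23021 hr
In minutes: 0.23021·60 = 13.812 min

Final: 13.812 min


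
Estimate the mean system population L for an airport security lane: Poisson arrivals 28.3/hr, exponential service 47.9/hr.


ρ = λ/μ = 28.3/47.9 = 0.5908
L = ρ/(1−ρ) = 0.5908/(1 − 0.5908) = 0.5908/0.4092 = 1.4439

Final: 1.4439


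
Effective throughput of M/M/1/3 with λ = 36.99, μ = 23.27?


ρ = 1.5896; P_K = (1−ρ)ρ^3/(1−ρ^4) = 0.439791
λ_eff = λ(1 − P_K) = 36.99·(1 − 0.439791) = 36.99·0.560209 = 20.7221 /hr

Final: 20.7221 /hr


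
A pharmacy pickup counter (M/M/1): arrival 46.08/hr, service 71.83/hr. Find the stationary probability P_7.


ρ = 46.08/71.83 = 0.6415
P_n = (1−ρ)·ρ^n = (1 − 0.6415)·0.6415^7 = 0.3585·0.044714 = 0.016029

Final: 0.016029


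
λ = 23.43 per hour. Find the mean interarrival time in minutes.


Mean interarrival time = 1/λ = 1/23.43 hour = 0.04268 hour
In minutes: 0.04268 × 60 = 2.5608 min

Final: 2.5608 min


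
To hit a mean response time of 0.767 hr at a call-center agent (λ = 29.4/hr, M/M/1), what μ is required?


W = 1/(μ−λ) ⇒ μ − λ = 1/W = 1/0.767 = 1.3038
μ = λ + 1/W = 29.4 + 1.3038 = 30.7038 per hr

Final: 30.7038 /hr


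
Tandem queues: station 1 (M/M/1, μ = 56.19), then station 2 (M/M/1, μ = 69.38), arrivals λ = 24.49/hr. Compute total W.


Each node sees arrival rate λ = 24.49/hr (tandem ⇒ throughput preserved).
W₁ = 1/(μ₁−λ) = 1/(56.19−24.49) = 0.03155 hr
W₂ = 1/(μ₂−λ) = 1/(69.38−24.49) = 0.02228 hr
W_total = W₁ + W₂ = 0.03155 + 0.02228 = 0.05382 hr

Final: 0.05382 hr


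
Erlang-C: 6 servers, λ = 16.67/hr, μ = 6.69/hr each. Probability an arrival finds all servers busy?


a = λ/μ = 2.4918; ρ = a/6 = 0.4153
P₀ = 0.082303 (from M/M/c formula)
C(c,a) = [a^c/(c!(1−ρ))]·P₀ = [239.36293/(720·0.5847)]·0.082303
= 0.56858·0.082303 = 0.046796

Final: 0.046796


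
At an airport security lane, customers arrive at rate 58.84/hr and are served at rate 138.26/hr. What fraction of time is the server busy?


ρ = λ/μ = 58.84/138.26 = 0.4256

Final: 0.4256


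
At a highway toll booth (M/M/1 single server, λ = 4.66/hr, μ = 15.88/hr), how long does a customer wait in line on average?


ρ = 4.66/15.88 = 0.2935
Wq = ρ/(μ−λ) = 0.2935/(15.88 − 4.66) = 0.2935/11.22 = 0.02615 hr

Final: 0.02615 hr


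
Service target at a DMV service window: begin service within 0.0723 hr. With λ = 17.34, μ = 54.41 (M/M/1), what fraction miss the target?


ρ = 17.34/54.41 = 0.3187
P(Wq > t) = ρ·e^{−(μ−λ)t} = 0.3187·e^{−2.6802}
= 0.3187·0.068552 = 0.021847

Final: 0.021847


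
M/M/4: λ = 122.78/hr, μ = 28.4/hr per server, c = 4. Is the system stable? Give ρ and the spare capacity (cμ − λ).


Total capacity cμ = 4·28.4 = 113.60/hr
ρ = λ/(cμ) = 122.78/113.60 = 1.0808
Stable ⇔ ρ < 1: NO
Spare capacity = cμ − λ = 113.60 − 122.78 = -9.18/hr

Final: ρ = 1.0808; unstable; margin = -9.18/hr


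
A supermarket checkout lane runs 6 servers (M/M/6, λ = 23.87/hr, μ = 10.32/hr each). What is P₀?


a = λ/μ = 23.87/10.32 = 2.3130; ρ = a/c = 0.3855
Σ_{k=0}^{5} a^k/k! (terms k=0..5) = 1.00000 + 2.31298 + 2.67495 + 2.06237 + 1.19256 + 0.55167 = 9.79454
Tail: a^6/(6!(1−ρ)) = 153.12155/(720·0.6145) = 0.34608
P₀ = 1/(9.79454 + 0.34608) = 1/10.14062 = 0.098613

Final: 0.098613


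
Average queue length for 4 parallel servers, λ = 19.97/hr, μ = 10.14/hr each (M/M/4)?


a = λ/μ = 1.9694; ρ = a/4 = 0.4924
P₀ = 0.134832
Lq = P₀·a^c·ρ / (c!·(1−ρ)²) = 0.134832·15.04390·0.4924/(24·0.25770)
= 0.16147

Final: 0.16147


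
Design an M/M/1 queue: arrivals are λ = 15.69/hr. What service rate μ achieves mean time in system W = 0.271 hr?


W = 1/(μ−λ) ⇒ μ − λ = 1/W = 1/0.271 = 3.6900
μ = λ + 1/W = 15.69 + 3.6900 = 19.3800 per hr

Final: 19.3800 /hr


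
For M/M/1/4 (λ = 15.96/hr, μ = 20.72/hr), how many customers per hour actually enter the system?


ρ = 0.7703; P_K = (1−ρ)ρ^4/(1−ρ^5) = 0.110957
λ_eff = λ(1 − P_K) = 15.96·(1 − 0.110957) = 15.96·0.889043 = 14.1891 /hr

Final: 14.1891 /hr


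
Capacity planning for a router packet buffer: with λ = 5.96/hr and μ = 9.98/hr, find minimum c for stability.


Stability requires cμ > λ ⇔ c > λ/μ.
λ/μ = 5.96/9.98 = 0.5972
Minimum integer c = ⌊0.5972⌋ + 1 = 1
Check: 1·9.98 = 9.98 > 5.96, while 0·9.98 = 0.00 ≤ 5.96

Final: 1 servers


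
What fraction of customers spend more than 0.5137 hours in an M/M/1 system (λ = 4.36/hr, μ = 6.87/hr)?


W ~ Exponential(μ−λ) for M/M/1.
μ − λ = 6.87 − 4.36 = 2.5100
P(W > t) = e^{−(μ−λ)t} = e^{−1.2894} = 0.275440

Final: 0.275440


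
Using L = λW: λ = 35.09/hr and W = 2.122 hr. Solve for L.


L = λW = 35.09·2.122 = 74.4610

Final: 74.4610


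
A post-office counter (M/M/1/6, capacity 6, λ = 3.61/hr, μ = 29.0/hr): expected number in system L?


ρ = 3.61/29.0 = 0.1245
L = ρ[1 − (K+1)ρ^K + Kρ^(K+1)] / [(1−ρ)(1−ρ^(K+1))]
Numerator: 0.1245·(1 − 7·0.000003721 + 6·0.0000004632) = 0.124480
Denominator: (0.8755)·(1.000000) = 0.875517
L = 0.124480/0.875517 = 0.1422

Final: 0.1422


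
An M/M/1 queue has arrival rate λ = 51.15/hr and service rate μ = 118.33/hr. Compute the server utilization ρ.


ρ = λ/μ = 51.15/118.33 = 0.4323

Final: 0.4323


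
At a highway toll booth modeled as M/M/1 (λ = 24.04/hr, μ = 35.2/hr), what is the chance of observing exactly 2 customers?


ρ = 24.04/35.2 = 0.6830
P_n = (1−ρ)·ρ^n = (1 − 0.6830)·0.6830^2 = 0.3170·0.466427 = 0.147879

Final: 0.147879


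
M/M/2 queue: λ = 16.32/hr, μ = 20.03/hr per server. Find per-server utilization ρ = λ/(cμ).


ρ = λ/(cμ) = 16.32/(2·20.03) = 16.32/40.06 = 0.4074

Final: 0.4074


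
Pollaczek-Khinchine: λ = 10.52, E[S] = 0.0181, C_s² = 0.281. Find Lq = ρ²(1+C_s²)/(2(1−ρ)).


ρ = λ·E[S] = 10.52·0.0181 = 0.1904
Lq = ρ²(1+C_s²)/(2(1−ρ)) = 0.03626·(1+0.281)/(2·0.8096)
= 0.03626·1.2810/1.6192 = 0.02868

Final: 0.02868


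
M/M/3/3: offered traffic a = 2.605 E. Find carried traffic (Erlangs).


B(3,2.605) = 0.296277 (Erlang-B)
Carried load = a(1 − B) = 2.605·(1 − 0.296277) = 2.605·0.703723 = 1.8332 E

Final: 1.8332 Erlangs


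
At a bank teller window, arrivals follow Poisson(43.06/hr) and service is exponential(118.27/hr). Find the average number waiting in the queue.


ρ = 43.06/118.27 = 0.3641
Lq = ρ²/(1−ρ) = 0.1326/0.6359 = 0.2084

Final: 0.2084


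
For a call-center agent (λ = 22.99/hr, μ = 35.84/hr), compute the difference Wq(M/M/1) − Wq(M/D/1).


ρ = 22.99/35.84 = 0.6415
Wq(M/M/1) = ρ/(μ−λ) = 0.6415/12.85 = 0.04992 hr
Wq(M/D/1) = ρ/(2(μ−λ)) = 0.02496 hr
Savings = 0.04992 − 0.02496 = 0.02496 hr

Final: 0.02496 hr


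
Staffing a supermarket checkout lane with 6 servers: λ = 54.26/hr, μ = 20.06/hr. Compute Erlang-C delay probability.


a = λ/μ = 2.7049; ρ = a/6 = 0.4508
P₀ = 0.066274 (from M/M/c formula)
C(c,a) = [a^c/(c!(1−ρ))]·P₀ = [391.64552/(720·0.5492)]·0.066274
= 0.99047·0.066274 = 0.065642

Final: 0.065642


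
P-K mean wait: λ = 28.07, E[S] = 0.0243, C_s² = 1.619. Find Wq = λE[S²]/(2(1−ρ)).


ρ = λ·E[S] = 28.07·0.0243 = 0.6821
E[S²] = E[S]²(1+C_s²) = 0.0243²·(1+1.619) = 0.001546
Wq = λ·E[S²]/(2(1−ρ)) = 28.07·0.001546/(2·0.3179) = 0.06828 hr

Final: 0.06828 hr


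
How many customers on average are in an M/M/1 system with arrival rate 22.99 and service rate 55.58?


ρ = λ/μ = 22.99/55.58 = 0.4136
L = ρ/(1−ρ) = 0.4136/(1 − 0.4136) = 0.4136/0.5864 = 0.7054

Final: 0.7054


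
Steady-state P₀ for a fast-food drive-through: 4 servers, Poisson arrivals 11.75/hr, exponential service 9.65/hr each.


a = λ/μ = 11.75/9.65 = 1.2176; ρ = a/c = 0.3044
Σ_{k=0}^{3} a^k/k! (terms k=0..3) = 1.00000 + 1.21762 + 0.74130 + 0.30087 = 3.25978
Tail: a^4/(4!(1−ρ)) = 2.19807/(24·0.6956) = 0.13167
P₀ = 1/(3.25978 + 0.13167) = 1/3.39145 = 0.294859

Final: 0.294859


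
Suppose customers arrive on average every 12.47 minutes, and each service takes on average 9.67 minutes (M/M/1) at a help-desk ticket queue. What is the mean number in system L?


λ = 60/12.47 = 4.8115 /hr
μ = 60/9.67 = 6.2048 /hr
ρ = λ/μ = 4.8115/6.2048 = 0.7755
L = ρ/(1−ρ) = 0.7755/0.2245 = 3.4536

Final: 3.4536


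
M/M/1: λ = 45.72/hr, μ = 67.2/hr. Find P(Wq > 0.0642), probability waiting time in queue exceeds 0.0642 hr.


ρ = 45.72/67.2 = 0.6804
P(Wq > t) = ρ·e^{−(μ−λ)t} = 0.6804·e^{−1.3790}
= 0.6804·0.251826 = 0.171332

Final: 0.171332


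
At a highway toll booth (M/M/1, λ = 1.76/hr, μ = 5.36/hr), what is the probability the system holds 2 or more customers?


ρ = 1.76/5.36 = 0.3284
P(N ≥ n) = ρ^n = 0.3284^2 = 0.107819

Final: 0.107819


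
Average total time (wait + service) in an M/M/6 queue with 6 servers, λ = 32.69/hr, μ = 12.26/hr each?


a = 2.6664; ρ = 0.4444; P₀ = 0.068926
Lq = P₀·a^c·ρ/(c!(1−ρ)²) = 0.04953
Wq = Lq/λ = 0.04953/32.69 = 0.001515 hr
W = Wq + 1/μ = 0.001515 + 0.08157 = 0.08308 hr

Final: 0.08308 hr


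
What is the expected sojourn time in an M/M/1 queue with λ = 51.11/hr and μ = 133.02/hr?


W = 1/(μ−λ) = 1/(133.02 − 51.11) = 1/81.91 = 0.01221 hr

Final: 0.01221 hr


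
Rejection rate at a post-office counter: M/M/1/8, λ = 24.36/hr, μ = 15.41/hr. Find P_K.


ρ = λ/μ = 24.36/15.41 = 1.5808
P_K = (1−ρ)ρ^K/(1−ρ^(K+1)) = (-0.5808·38.993944)/(1 − 61.641303)
= -22.647359/-60.641303 = 0.373464

Final: 0.373464


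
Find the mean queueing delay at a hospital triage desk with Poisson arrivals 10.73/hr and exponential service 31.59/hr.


ρ = 10.73/31.59 = 0.3397
Wq = ρ/(μ−λ) = 0.3397/(31.59 − 10.73) = 0.3397/20.86 = 0.01628 hr

Final: 0.01628 hr


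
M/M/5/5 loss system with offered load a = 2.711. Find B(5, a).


B(c,a) = (a^c/c!) / Σ_{k=0}^{c} a^k/k!
a^5/5! = 1.220299
Σ terms (k=0..5): 1.00000 + 2.71100 + 3.67476 + 3.32076 + 2.25064 + 1.22030 = 14.177462
B = 1.220299/14.177462 = 0.086073

Final: 0.086073


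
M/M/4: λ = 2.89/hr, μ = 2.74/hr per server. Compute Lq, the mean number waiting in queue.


a = λ/μ = 1.0547; ρ = a/4 = 0.2637
P₀ = 0.347634
Lq = P₀·a^c·ρ / (c!·(1−ρ)²) = 0.347634·1.23763·0.2637/(24·0.54216)
= 0.008719

Final: 0.008719


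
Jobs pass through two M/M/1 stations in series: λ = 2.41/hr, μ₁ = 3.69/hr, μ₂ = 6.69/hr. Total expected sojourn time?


Each node sees arrival rate λ = 2.41/hr (tandem ⇒ throughput preserved).
W₁ = 1/(μ₁−λ) = 1/(3.69−2.41) = 0.78125 hr
W₂ = 1/(μ₂−λ) = 1/(6.69−2.41) = 0.23364 hr
W_total = W₁ + W₂ = 0.78125 + 0.23364 = 1.01489 hr

Final: 1.01489 hr


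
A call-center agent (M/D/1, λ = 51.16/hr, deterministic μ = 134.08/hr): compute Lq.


ρ = 51.16/134.08 = 0.3816
M/D/1: Lq = ρ²/(2(1−ρ)) = 0.1456/(2·0.6184) = 0.11771

Final: 0.11771


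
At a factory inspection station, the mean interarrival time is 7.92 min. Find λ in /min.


λ = 1/(interarrival time) in consistent units.
1 minute = 1 min, so λ = 1/7.92 = 0.1263 per minute

Final: 0.1263 /min


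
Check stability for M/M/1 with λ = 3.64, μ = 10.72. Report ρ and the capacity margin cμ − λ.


Total capacity cμ = 1·10.72 = 10.72/hr
ρ = λ/(cμ) = 3.64/10.72 = 0.3396
Stable ⇔ ρ < 1: YES
Spare capacity = cμ − λ = 10.72 − 3.64 = 7.08/hr

Final: ρ = 0.3396; stable; margin = 7.08/hr


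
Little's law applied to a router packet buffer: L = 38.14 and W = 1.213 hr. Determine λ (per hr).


λ = L/W = 38.14/1.213 = 31.4427 /hr

Final: 31.4427 /hr


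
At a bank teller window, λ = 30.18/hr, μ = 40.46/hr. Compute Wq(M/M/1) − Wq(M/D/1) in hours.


ρ = 30.18/40.46 = 0.7459
Wq(M/M/1) = ρ/(μ−λ) = 0.7459/10.28 = 0.07256 hr
Wq(M/D/1) = ρ/(2(μ−λ)) = 0.03628 hr
Savings = 0.07256 − 0.03628 = 0.03628 hr

Final: 0.03628 hr


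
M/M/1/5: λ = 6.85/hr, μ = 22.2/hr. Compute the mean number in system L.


ρ = 6.85/22.2 = 0.3086
L = ρ[1 − (K+1)ρ^K + Kρ^(K+1)] / [(1−ρ)(1−ρ^(K+1))]
Numerator: 0.3086·(1 − 6·0.002797 + 5·0.0008630) = 0.304712
Denominator: (0.6914)·(0.999137) = 0.690845
L = 0.304712/0.690845 = 0.4411

Final: 0.4411


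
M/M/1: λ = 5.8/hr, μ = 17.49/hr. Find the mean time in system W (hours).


W = 1/(μ−λ) = 1/(17.49 − 5.8) = 1/11.69 = 0.08554 hr

Final: 0.08554 hr


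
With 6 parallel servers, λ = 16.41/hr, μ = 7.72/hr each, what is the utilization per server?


ρ = λ/(cμ) = 16.41/(6·7.72) = 16.41/46.32 = 0.3543

Final: 0.3543


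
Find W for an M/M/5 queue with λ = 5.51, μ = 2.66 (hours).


a = 2.0714; ρ = 0.4143; P₀ = 0.124876
Lq = P₀·a^c·ρ/(c!(1−ρ)²) = 0.04793
Wq = Lq/λ = 0.04793/5.51 = 0.008698 hr
W = Wq + 1/μ = 0.008698 + 0.37594 = 0.38464 hr

Final: 0.38464 hr


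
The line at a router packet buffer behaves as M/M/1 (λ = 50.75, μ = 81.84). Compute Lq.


ρ = 50.75/81.84 = 0.6201
Lq = ρ²/(1−ρ) = 0.3845/0.3799 = 1.0122

Final: 1.0122


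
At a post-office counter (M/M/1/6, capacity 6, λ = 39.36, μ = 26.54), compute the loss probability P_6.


ρ = λ/μ = 39.36/26.54 = 1.4830
P_K = (1−ρ)ρ^K/(1−ρ^(K+1)) = (-0.4830·10.639593)/(1 − 15.778990)
= -5.139397/-14.778990 = 0.347750

Final: 0.347750


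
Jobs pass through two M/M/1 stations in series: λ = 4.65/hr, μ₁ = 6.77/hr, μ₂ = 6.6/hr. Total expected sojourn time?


Each node sees arrival rate λ = 4.65/hr (tandem ⇒ throughput preserved).
W₁ = 1/(μ₁−λ) = 1/(6.77−4.65) = 0.47170 hr
W₂ = 1/(μ₂−λ) = 1/(6.6−4.65) = 0.51282 hr
W_total = W₁ + W₂ = 0.47170 + 0.51282 = 0.98452 hr

Final: 0.98452 hr


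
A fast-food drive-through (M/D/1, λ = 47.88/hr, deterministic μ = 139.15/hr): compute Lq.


ρ = 47.88/139.15 = 0.3441
M/D/1: Lq = ρ²/(2(1−ρ)) = 0.1184/(2·0.6559) = 0.09025

Final: 0.09025


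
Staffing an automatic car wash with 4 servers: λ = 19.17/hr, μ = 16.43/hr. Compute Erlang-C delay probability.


a = λ/μ = 1.1668; ρ = a/4 = 0.2917
P₀ = 0.310444 (from M/M/c formula)
C(c,a) = [a^c/(c!(1−ρ))]·P₀ = [1.85327/(24·0.7083)]·0.310444
= 0.10902·0.310444 = 0.033845

Final: 0.033845


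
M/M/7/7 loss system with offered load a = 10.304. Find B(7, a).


B(c,a) = (a^c/c!) / Σ_{k=0}^{c} a^k/k!
a^7/7! = 2446.867281
Σ terms (k=0..7): 1.00000 + 10.30400 + 53.08621 + 182.33343 + 469.69091 + 967.93903 + 1662.27397 + 2446.86728 = 5793.494833
B = 2446.867281/5793.494833 = 0.422347

Final: 0.422347


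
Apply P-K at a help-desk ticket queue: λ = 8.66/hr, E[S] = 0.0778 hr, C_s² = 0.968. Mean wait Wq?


ρ = λ·E[S] = 8.66·0.0778 = 0.6737
E[S²] = E[S]²(1+C_s²) = 0.0778²·(1+0.968) = 0.011912
Wq = λ·E[S²]/(2(1−ρ)) = 8.66·0.011912/(2·0.3263) = 0.15810 hr

Final: 0.15810 hr


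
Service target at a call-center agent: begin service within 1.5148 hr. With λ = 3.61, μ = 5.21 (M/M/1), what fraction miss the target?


ρ = 3.61/5.21 = 0.6929
P(Wq > t) = ρ·e^{−(μ−λ)t} = 0.6929·e^{−2.4237}
= 0.6929·0.088595 = 0.061387

Final: 0.061387


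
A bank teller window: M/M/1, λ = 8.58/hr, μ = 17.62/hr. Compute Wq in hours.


ρ = 8.58/17.62 = 0.4869
Wq = ρ/(μ−λ) = 0.4869/(17.62 − 8.58) = 0.4869/9.04 = 0.05387 hr

Final: 0.05387 hr


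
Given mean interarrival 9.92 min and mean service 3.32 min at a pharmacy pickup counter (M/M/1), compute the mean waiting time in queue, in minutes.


λ = 60/9.92 = 6.0484 /hr
μ = 60/3.32 = 18.0723 /hr
ρ = λ/μ = 6.0484/18.0723 = 0.3347
Wq = ρ/(μ−λ) = 0.3347/(18.0723−6.0484) = 0.02783 hr
In minutes: 0.02783·60 = 1.670 min

Final: 1.670 min


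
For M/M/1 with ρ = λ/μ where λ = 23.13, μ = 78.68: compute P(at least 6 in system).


ρ = 23.13/78.68 = 0.2940
P(N ≥ n) = ρ^n = 0.2940^6 = 0.0006455

Final: 0.0006455


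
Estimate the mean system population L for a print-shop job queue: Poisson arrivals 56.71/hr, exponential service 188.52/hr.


ρ = λ/μ = 56.71/188.52 = 0.3008
L = ρ/(1−ρ) = 0.3008/(1 − 0.3008) = 0.3008/0.6992 = 0.4302

Final: 0.4302


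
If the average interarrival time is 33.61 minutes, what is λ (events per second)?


λ = 1/(interarrival time) in consistent units.
1 second = 0.0166667 min, so λ = 0.0166667/33.61 = 0.0004959 per second

Final: 0.0004959 /sec


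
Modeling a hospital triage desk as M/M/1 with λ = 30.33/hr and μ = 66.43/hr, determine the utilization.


ρ = λ/μ = 30.33/66.43 = 0.4566

Final: 0.4566


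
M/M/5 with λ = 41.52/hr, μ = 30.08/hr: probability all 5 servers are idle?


a = λ/μ = 41.52/30.08 = 1.3803; ρ = a/c = 0.2761
Σ_{k=0}^{4} a^k/k! (terms k=0..4) = 1.00000 + 1.38032 + 0.95264 + 0.43832 + 0.15125 = 3.92253
Tail: a^5/(5!(1−ρ)) = 5.01069/(120·0.7239) = 0.05768
P₀ = 1/(3.92253 + 0.05768) = 1/3.98021 = 0.251243

Final: 0.251243


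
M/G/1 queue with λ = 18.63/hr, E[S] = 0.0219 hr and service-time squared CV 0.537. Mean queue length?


ρ = λ·E[S] = 18.63·0.0219 = 0.4080
Lq = ρ²(1+C_s²)/(2(1−ρ)) = 0.1665·(1+0.537)/(2·0.5920)
= 0.1665·1.5370/1.1840 = 0.21609

Final: 0.21609


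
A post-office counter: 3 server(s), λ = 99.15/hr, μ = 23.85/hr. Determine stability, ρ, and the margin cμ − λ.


Total capacity cμ = 3·23.85 = 71.55/hr
ρ = λ/(cμ) = 99.15/71.55 = 1.3857
Stable ⇔ ρ < 1: NO
Spare capacity = cμ − λ = 71.55 − 99.15 = -27.60/hr

Final: ρ = 1.3857; unstable; margin = -27.60/hr


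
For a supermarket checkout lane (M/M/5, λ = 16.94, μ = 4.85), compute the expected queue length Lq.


a = λ/μ = 3.4928; ρ = a/5 = 0.6986
P₀ = 0.026133
Lq = P₀·a^c·ρ / (c!·(1−ρ)²) = 0.026133·519.82641·0.6986/(120·0.09087)
= 0.87027

Final: 0.87027


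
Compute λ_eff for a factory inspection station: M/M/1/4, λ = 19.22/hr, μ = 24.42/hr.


ρ = 0.7871; P_K = (1−ρ)ρ^4/(1−ρ^5) = 0.117070
λ_eff = λ(1 − P_K) = 19.22·(1 − 0.117070) = 19.22·0.882930 = 16.9699 /hr

Final: 16.9699 /hr


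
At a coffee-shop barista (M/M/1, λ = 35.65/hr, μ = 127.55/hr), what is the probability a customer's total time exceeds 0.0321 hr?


W ~ Exponential(μ−λ) for M/M/1.
μ − λ = 127.55 − 35.65 = 91.9000
P(W > t) = e^{−(μ−λ)t} = e^{−2.9500} = 0.052340

Final: 0.052340


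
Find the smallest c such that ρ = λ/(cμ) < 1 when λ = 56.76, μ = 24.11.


Stability requires cμ > λ ⇔ c > λ/μ.
λ/μ = 56.76/24.11 = 2.3542
Minimum integer c = ⌊2.3542⌋ + 1 = 3
Check: 3·24.11 = 72.33 > 56.76, while 2·24.11 = 48.22 ≤ 56.76

Final: 3 servers


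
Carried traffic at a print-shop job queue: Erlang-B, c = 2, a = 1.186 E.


B(2,1.186) = 0.243415 (Erlang-B)
Carried load = a(1 − B) = 1.186·(1 − 0.243415) = 1.186·0.756585 = 0.8973 E

Final: 0.8973 Erlangs


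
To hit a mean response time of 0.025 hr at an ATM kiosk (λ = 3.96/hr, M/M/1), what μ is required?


W = 1/(μ−λ) ⇒ μ − λ = 1/W = 1/0.025 = 40.0000
μ = λ + 1/W = 3.96 + 40.0000 = 43.9600 per hr

Final: 43.9600 /hr


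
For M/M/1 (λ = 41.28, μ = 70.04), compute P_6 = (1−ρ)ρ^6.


ρ = 41.28/70.04 = 0.5894
P_n = (1−ρ)·ρ^n = (1 − 0.5894)·0.5894^6 = 0.4106·0.041914 = 0.017211

Final: 0.017211


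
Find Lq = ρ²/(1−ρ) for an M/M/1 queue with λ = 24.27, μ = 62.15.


ρ = 24.27/62.15 = 0.3905
Lq = ρ²/(1−ρ) = 0.1525/0.6095 = 0.2502

Final: 0.2502


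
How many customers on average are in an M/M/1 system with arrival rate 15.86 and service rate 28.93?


ρ = λ/μ = 15.86/28.93 = 0.5482
L = ρ/(1−ρ) = 0.5482/(1 − 0.5482) = 0.5482/0.4518 = 1.2135

Final: 1.2135


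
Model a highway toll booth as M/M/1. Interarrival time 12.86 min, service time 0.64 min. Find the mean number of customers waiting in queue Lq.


λ = 60/12.86 = 4.6656 /hr
μ = 60/0.64 = 93.7500 /hr
ρ = λ/μ = 4.6656/93.7500 = 0.04977
Lq = ρ²/(1−ρ) = 0.002477/0.9502 = 0.002606

Final: 0.002606


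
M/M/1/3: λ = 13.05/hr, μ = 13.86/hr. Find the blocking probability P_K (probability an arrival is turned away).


ρ = λ/μ = 13.05/13.86 = 0.9416
P_K = (1−ρ)ρ^K/(1−ρ^(K+1)) = (0.05844·0.834722)/(1 − 0.785940)
= 0.048782/0.214060 = 0.227891

Final: 0.227891


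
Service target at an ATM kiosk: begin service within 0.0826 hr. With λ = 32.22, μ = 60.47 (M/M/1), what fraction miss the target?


ρ = 32.22/60.47 = 0.5328
P(Wq > t) = ρ·e^{−(μ−λ)t} = 0.5328·e^{−2.3335}
= 0.5328·0.096961 = 0.051663

Final: 0.051663


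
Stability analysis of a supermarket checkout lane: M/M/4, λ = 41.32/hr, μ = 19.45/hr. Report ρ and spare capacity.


Total capacity cμ = 4·19.45 = 77.80/hr
ρ = λ/(cμ) = 41.32/77.80 = 0.5311
Stable ⇔ ρ < 1: YES
Spare capacity = cμ − λ = 77.80 − 41.32 = 36.48/hr

Final: ρ = 0.5311; stable; margin = 36.48/hr


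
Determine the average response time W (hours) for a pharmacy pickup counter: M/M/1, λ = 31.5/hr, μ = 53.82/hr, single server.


W = 1/(μ−λ) = 1/(53.82 − 31.5) = 1/22.32 = 0.04480 hr

Final: 0.04480 hr


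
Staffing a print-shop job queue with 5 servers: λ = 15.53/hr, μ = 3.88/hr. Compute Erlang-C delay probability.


a = λ/μ = 4.0026; ρ = a/5 = 0.8005
P₀ = 0.012935 (from M/M/c formula)
C(c,a) = [a^c/(c!(1−ρ))]·P₀ = [1027.30322/(120·0.1995)]·0.012935
= 42.91491·0.012935 = 0.555107

Final: 0.555107


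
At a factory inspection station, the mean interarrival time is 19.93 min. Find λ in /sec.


λ = 1/(interarrival time) in consistent units.
1 second = 0.0166667 min, so λ = 0.0166667/19.93 = 0.0008363 per second

Final: 0.0008363 /sec


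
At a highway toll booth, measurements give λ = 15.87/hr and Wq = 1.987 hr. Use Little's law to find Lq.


Lq = λWq = 15.87·1.987 = 31.5337

Final: 31.5337


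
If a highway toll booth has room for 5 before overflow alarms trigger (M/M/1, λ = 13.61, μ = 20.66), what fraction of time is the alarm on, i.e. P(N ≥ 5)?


ρ = 13.61/20.66 = 0.6588
P(N ≥ n) = ρ^n = 0.6588^5 = 0.124062

Final: 0.124062


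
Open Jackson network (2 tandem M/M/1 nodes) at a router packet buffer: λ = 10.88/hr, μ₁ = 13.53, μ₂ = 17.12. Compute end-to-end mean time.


Each node sees arrival rate λ = 10.88/hr (tandem ⇒ throughput preserved).
W₁ = 1/(μ₁−λ) = 1/(13.53−10.88) = 0.37736 hr
W₂ = 1/(μ₂−λ) = 1/(17.12−10.88) = 0.16026 hr
W_total = W₁ + W₂ = 0.37736 + 0.16026 = 0.53761 hr

Final: 0.53761 hr


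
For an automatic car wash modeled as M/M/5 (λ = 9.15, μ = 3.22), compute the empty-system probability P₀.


a = λ/μ = 9.15/3.22 = 2.8416; ρ = a/c = 0.5683
Σ_{k=0}^{4} a^k/k! (terms k=0..4) = 1.00000 + 2.84161 + 4.03739 + 3.82423 + 2.71675 = 14.41999
Tail: a^5/(5!(1−ρ)) = 185.27896/(120·0.4317) = 3.57673
P₀ = 1/(14.41999 + 3.57673) = 1/17.99671 = 0.055566

Final: 0.055566


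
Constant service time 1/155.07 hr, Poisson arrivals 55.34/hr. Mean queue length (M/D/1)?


ρ = 55.34/155.07 = 0.3569
M/D/1: Lq = ρ²/(2(1−ρ)) = 0.1274/(2·0.6431) = 0.09901

Final: 0.09901


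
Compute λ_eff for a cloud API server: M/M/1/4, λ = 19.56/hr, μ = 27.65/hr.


ρ = 0.7074; P_K = (1−ρ)ρ^4/(1−ρ^5) = 0.089050
λ_eff = λ(1 − P_K) = 19.56·(1 − 0.089050) = 19.56·0.910950 = 17.8182 /hr

Final: 17.8182 /hr


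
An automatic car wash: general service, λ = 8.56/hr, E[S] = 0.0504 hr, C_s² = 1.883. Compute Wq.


ρ = λ·E[S] = 8.56·0.0504 = 0.4314
E[S²] = E[S]²(1+C_s²) = 0.0504²·(1+1.883) = 0.007323
Wq = λ·E[S²]/(2(1−ρ)) = 8.56·0.007323/(2·0.5686) = 0.05513 hr

Final: 0.05513 hr


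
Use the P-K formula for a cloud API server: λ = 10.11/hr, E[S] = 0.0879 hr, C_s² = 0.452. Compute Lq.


ρ = λ·E[S] = 10.11·0.0879 = 0.8887
Lq = ρ²(1+C_s²)/(2(1−ρ)) = 0.7897·(1+0.452)/(2·0.1113)
= 0.7897·1.4520/0.2227 = 5.14992

Final: 5.14992


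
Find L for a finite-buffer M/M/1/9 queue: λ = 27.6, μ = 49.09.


ρ = 27.6/49.09 = 0.5622
L = ρ[1 − (K+1)ρ^K + Kρ^(K+1)] / [(1−ρ)(1−ρ^(K+1))]
Numerator: 0.5622·(1 − 10·0.005614 + 9·0.003156) = 0.546641
Denominator: (0.4378)·(0.996844) = 0.436386
L = 0.546641/0.436386 = 1.2527

Final: 1.2527


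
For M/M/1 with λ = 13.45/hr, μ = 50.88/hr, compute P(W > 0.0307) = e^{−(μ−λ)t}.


W ~ Exponential(μ−λ) for M/M/1.
μ − λ = 50.88 − 13.45 = 37.4300
P(W > t) = e^{−(μ−λ)t} = e^{−1.1491} = 0.316922

Final: 0.316922


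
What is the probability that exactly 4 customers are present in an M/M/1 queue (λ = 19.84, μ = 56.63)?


ρ = 19.84/56.63 = 0.3503
P_n = (1−ρ)·ρ^n = (1 − 0.3503)·0.3503^4 = 0.6497·0.015065 = 0.009787

Final: 0.009787


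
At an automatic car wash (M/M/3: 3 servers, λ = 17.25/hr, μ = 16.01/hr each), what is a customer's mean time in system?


a = 1.0775; ρ = 0.3592; P₀ = 0.335210
Lq = P₀·a^c·ρ/(c!(1−ρ)²) = 0.06111
Wq = Lq/λ = 0.06111/17.25 = 0.003543 hr
W = Wq + 1/μ = 0.003543 + 0.06246 = 0.06600 hr

Final: 0.06600 hr


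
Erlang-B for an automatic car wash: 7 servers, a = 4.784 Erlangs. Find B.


B(c,a) = (a^c/c!) / Σ_{k=0}^{c} a^k/k!
a^7/7! = 11.379093
Σ terms (k=0..7): 1.00000 + 4.78400 + 11.44333 + 18.24829 + 21.82496 + 20.88212 + 16.65001 + 11.37909 = 106.211807
B = 11.379093/106.211807 = 0.107136

Final: 0.107136


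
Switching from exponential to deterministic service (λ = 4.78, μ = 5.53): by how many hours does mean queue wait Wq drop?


ρ = 4.78/5.53 = 0.8644
Wq(M/M/1) = ρ/(μ−λ) = 0.8644/0.7500 = 1.15250 hr
Wq(M/D/1) = ρ/(2(μ−λ)) = 0.57625 hr
Savings = 1.15250 − 0.57625 = 0.57625 hr

Final: 0.57625 hr


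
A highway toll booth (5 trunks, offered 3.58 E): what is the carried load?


B(5,3.58) = 0.161305 (Erlang-B)
Carried load = a(1 − B) = 3.58·(1 − 0.161305) = 3.58·0.838695 = 3.0025 E

Final: 3.0025 Erlangs


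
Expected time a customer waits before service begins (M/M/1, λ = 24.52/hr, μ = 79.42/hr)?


ρ = 24.52/79.42 = 0.3087
Wq = ρ/(μ−λ) = 0.3087/(79.42 − 24.52) = 0.3087/54.90 = 0.005624 hr

Final: 0.005624 hr


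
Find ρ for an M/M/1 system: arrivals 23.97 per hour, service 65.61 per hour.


ρ = λ/μ = 23.97/65.61 = 0.3653

Final: 0.3653


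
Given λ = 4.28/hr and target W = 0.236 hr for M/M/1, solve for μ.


W = 1/(μ−λ) ⇒ μ − λ = 1/W = 1/0.236 = 4.2373
μ = λ + 1/W = 4.28 + 4.2373 = 8.5173 per hr

Final: 8.5173 /hr


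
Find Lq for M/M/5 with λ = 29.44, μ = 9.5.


a = λ/μ = 3.0989; ρ = a/5 = 0.6198
P₀ = 0.041723
Lq = P₀·a^c·ρ / (c!·(1−ρ)²) = 0.041723·285.80578·0.6198/(120·0.14456)
= 0.42605

Final: 0.42605


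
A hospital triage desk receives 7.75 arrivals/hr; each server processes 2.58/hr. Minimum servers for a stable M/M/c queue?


Stability requires cμ > λ ⇔ c > λ/μ.
λ/μ = 7.75/2.58 = 3.0039
Minimum integer c = ⌊3.0039⌋ + 1 = 4
Check: 4·2.58 = 10.32 > 7.75, while 3·2.58 = 7.74 ≤ 7.75

Final: 4 servers


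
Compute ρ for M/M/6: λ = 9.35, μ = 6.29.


ρ = λ/(cμ) = 9.35/(6·6.29) = 9.35/37.74 = 0.2477

Final: 0.2477


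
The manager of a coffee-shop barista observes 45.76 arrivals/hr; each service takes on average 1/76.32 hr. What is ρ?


ρ = λ/μ = 45.76/76.32 = 0.5996

Final: 0.5996


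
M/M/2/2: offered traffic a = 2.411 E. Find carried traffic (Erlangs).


B(2,2.411) = 0.460068 (Erlang-B)
Carried load = a(1 − B) = 2.411·(1 − 0.460068) = 2.411·0.539932 = 1.3018 E

Final: 1.3018 Erlangs


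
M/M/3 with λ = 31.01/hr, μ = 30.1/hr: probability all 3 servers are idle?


a = λ/μ = 31.01/30.1 = 1.0302; ρ = a/c = 0.3434
Σ_{k=0}^{2} a^k/k! (terms k=0..2) = 1.00000 + 1.03023 + 0.53069 = 2.56092
Tail: a^3/(3!(1−ρ)) = 1.09347/(6·0.6566) = 0.27756
P₀ = 1/(2.56092 + 0.27756) = 1/2.83848 = 0.352301

Final: 0.352301


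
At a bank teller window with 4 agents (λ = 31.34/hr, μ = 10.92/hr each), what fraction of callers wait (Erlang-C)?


a = λ/μ = 2.8700; ρ = a/4 = 0.7175
P₀ = 0.045591 (from M/M/c formula)
C(c,a) = [a^c/(c!(1−ρ))]·P₀ = [67.84306/(24·0.2825)]·0.045591
= 10.00603·0.045591 = 0.456184

Final: 0.456184


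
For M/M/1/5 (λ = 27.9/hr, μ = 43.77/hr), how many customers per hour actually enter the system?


ρ = 0.6374; P_K = (1−ρ)ρ^5/(1−ρ^6) = 0.040897
λ_eff = λ(1 − P_K) = 27.9·(1 − 0.040897) = 27.9·0.959103 = 26.7590 /hr

Final: 26.7590 /hr


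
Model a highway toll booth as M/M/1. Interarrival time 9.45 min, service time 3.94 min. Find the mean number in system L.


λ = 60/9.45 = 6.3492 /hr
μ = 60/3.94 = 15.2284 /hr
ρ = λ/μ = 6.3492/15.2284 = 0.4169
L = ρ/(1−ρ) = 0.4169/0.5831 = 0.7151

Final: 0.7151


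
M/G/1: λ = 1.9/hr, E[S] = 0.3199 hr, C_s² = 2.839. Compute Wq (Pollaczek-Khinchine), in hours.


ρ = λ·E[S] = 1.9·0.3199 = 0.6078
E[S²] = E[S]²(1+C_s²) = 0.3199²·(1+2.839) = 0.392868
Wq = λ·E[S²]/(2(1−ρ)) = 1.9·0.392868/(2·0.3922) = 0.95164 hr

Final: 0.95164 hr


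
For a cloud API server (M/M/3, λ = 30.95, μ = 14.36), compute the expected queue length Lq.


a = λ/μ = 2.1553; ρ = a/3 = 0.7184
P₀ = 0.087687
Lq = P₀·a^c·ρ / (c!·(1−ρ)²) = 0.087687·10.01195·0.7184/(6·0.07928)
= 1.32592

Final: 1.32592


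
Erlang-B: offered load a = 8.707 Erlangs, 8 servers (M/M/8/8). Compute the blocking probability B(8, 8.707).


B(c,a) = (a^c/c!) / Σ_{k=0}^{c} a^k/k!
a^8/8! = 819.271472
Σ terms (k=0..8): 1.00000 + 8.70700 + 37.90592 + 110.01563 + 239.47652 + 417.02441 + 605.17192 + 752.74742 + 819.27147 = 2991.320294
B = 819.271472/2991.320294 = 0.273883

Final: 0.273883


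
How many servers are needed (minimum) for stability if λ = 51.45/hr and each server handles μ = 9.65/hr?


Stability requires cμ > λ ⇔ c > λ/μ.
λ/μ = 51.45/9.65 = 5.3316
Minimum integer c = ⌊5.3316⌋ + 1 = 6
Check: 6·9.65 = 57.90 > 51.45, while 5·9.65 = 48.25 ≤ 51.45

Final: 6 servers


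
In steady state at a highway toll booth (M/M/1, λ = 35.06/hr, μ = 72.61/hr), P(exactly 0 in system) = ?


ρ = 35.06/72.61 = 0.4829
P_n = (1−ρ)·ρ^n = (1 − 0.4829)·0.4829^0 = 0.5171·1.000000 = 0.517146

Final: 0.517146


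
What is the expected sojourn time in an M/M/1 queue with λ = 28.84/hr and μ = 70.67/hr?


W = 1/(μ−λ) = 1/(70.67 − 28.84) = 1/41.83 = 0.02391 hr

Final: 0.02391 hr


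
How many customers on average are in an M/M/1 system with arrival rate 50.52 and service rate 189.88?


ρ = λ/μ = 50.52/189.88 = 0.2661
L = ρ/(1−ρ) = 0.2661/(1 − 0.2661) = 0.2661/0.7339 = 0.3625

Final: 0.3625


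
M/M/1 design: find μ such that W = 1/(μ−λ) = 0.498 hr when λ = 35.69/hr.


W = 1/(μ−λ) ⇒ μ − λ = 1/W = 1/0.498 = 2.0080
μ = λ + 1/W = 35.69 + 2.0080 = 37.6980 per hr

Final: 37.6980 /hr


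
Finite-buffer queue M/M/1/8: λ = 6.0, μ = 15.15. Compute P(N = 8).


ρ = λ/μ = 6.0/15.15 = 0.3960
P_K = (1−ρ)ρ^K/(1−ρ^(K+1)) = (0.6040·0.0006052)/(1 − 0.0002397)
= 0.0003655/0.999760 = 0.0003656

Final: 0.0003656


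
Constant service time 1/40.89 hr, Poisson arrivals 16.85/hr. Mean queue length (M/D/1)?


ρ = 16.85/40.89 = 0.4121
M/D/1: Lq = ρ²/(2(1−ρ)) = 0.1698/(2·0.5879) = 0.14442

Final: 0.14442


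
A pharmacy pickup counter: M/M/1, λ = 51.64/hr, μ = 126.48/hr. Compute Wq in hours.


ρ = 51.64/126.48 = 0.4083
Wq = ρ/(μ−λ) = 0.4083/(126.48 − 51.64) = 0.4083/74.84 = 0.005455 hr

Final: 0.005455 hr


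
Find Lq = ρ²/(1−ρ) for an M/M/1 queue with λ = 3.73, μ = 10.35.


ρ = 3.73/10.35 = 0.3604
Lq = ρ²/(1−ρ) = 0.1299/0.6396 = 0.2031

Final: 0.2031


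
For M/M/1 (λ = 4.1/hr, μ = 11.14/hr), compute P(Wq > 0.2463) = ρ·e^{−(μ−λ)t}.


ρ = 4.1/11.14 = 0.3680
P(Wq > t) = ρ·e^{−(μ−λ)t} = 0.3680·e^{−1.7340}
= 0.3680·0.176585 = 0.064991

Final: 0.064991


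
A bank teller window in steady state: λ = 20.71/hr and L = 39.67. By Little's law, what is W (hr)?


W = L/λ = 39.67/20.71 = 1.9155 hr

Final: 1.9155 hr


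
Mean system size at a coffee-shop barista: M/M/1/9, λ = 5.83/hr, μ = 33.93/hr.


ρ = 5.83/33.93 = 0.1718
L = ρ[1 − (K+1)ρ^K + Kρ^(K+1)] / [(1−ρ)(1−ρ^(K+1))]
Numerator: 0.1718·(1 − 10·0.0000001305 + 9·0.00000002243) = 0.171824
Denominator: (0.8282)·(1.000000) = 0.828176
L = 0.171824/0.828176 = 0.2075

Final: 0.2075


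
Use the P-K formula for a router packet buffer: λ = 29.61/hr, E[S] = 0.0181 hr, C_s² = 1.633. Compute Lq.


ρ = λ·E[S] = 29.61·0.0181 = 0.5359
Lq = ρ²(1+C_s²)/(2(1−ρ)) = 0.2872·(1+1.633)/(2·0.4641)
= 0.2872·2.6330/0.9281 = 0.81486

Final: 0.81486


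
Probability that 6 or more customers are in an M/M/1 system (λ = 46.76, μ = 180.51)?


ρ = 46.76/180.51 = 0.2590
P(N ≥ n) = ρ^n = 0.2590^6 = 0.0003022

Final: 0.0003022


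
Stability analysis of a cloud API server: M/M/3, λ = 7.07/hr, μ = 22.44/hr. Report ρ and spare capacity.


Total capacity cμ = 3·22.44 = 67.32/hr
ρ = λ/(cμ) = 7.07/67.32 = 0.1050
Stable ⇔ ρ < 1: YES
Spare capacity = cμ − λ = 67.32 − 7.07 = 60.25/hr

Final: ρ = 0.1050; stable; margin = 60.25/hr


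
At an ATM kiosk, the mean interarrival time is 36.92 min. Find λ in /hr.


λ = 1/(interarrival time) in consistent units.
1 hour = 60 min, so λ = 60/36.92 = 1.6251 per hour

Final: 1.6251 /hr


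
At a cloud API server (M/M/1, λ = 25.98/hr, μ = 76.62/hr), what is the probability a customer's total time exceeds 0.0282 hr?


W ~ Exponential(μ−λ) for M/M/1.
μ − λ = 76.62 − 25.98 = 50.6400
P(W > t) = e^{−(μ−λ)t} = e^{−1.4280} = 0.239777

Final: 0.239777


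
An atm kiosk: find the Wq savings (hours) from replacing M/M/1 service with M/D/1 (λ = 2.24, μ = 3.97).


ρ = 2.24/3.97 = 0.5642
Wq(M/M/1) = ρ/(μ−λ) = 0.5642/1.73 = 0.32615 hr
Wq(M/D/1) = ρ/(2(μ−λ)) = 0.16307 hr
Savings = 0.32615 − 0.16307 = 0.16307 hr

Final: 0.16307 hr


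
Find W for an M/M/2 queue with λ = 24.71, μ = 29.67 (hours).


a = 0.8328; ρ = 0.4164; P₀ = 0.412017
Lq = P₀·a^c·ρ/(c!(1−ρ)²) = 0.17471
Wq = Lq/λ = 0.17471/24.71 = 0.007070 hr
W = Wq + 1/μ = 0.007070 + 0.03370 = 0.04077 hr

Final: 0.04077 hr


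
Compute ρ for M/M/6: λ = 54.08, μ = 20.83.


ρ = λ/(cμ) = 54.08/(6·20.83) = 54.08/124.98 = 0.4327

Final: 0.4327


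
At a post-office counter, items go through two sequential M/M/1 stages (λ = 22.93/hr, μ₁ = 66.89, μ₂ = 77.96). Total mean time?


Each node sees arrival rate λ = 22.93/hr (tandem ⇒ throughput preserved).
W₁ = 1/(μ₁−λ) = 1/(66.89−22.93) = 0.02275 hr
W₂ = 1/(μ₂−λ) = 1/(77.96−22.93) = 0.01817 hr
W_total = W₁ + W₂ = 0.02275 + 0.01817 = 0.04092 hr

Final: 0.04092 hr


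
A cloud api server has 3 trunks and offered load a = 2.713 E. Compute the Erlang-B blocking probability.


B(c,a) = (a^c/c!) / Σ_{k=0}^{c} a^k/k!
a^3/3! = 3.328114
Σ terms (k=0..3): 1.00000 + 2.71300 + 3.68018 + 3.32811 = 10.721298
B = 3.328114/10.721298 = 0.310421

Final: 0.310421


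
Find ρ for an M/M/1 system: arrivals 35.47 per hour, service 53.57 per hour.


ρ = λ/μ = 35.47/53.57 = 0.6621

Final: 0.6621


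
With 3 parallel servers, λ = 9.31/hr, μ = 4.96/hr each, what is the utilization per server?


ρ = λ/(cμ) = 9.31/(3·4.96) = 9.31/14.88 = 0.6257

Final: 0.6257


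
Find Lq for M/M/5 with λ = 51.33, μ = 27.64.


a = λ/μ = 1.8571; ρ = a/5 = 0.3714
P₀ = 0.155343
Lq = P₀·a^c·ρ / (c!·(1−ρ)²) = 0.155343·22.08850·0.3714/(120·0.39512)
= 0.02688

Final: 0.02688


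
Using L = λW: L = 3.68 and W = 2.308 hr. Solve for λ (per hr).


λ = L/W = 3.68/2.308 = 1.5945 /hr

Final: 1.5945 /hr
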